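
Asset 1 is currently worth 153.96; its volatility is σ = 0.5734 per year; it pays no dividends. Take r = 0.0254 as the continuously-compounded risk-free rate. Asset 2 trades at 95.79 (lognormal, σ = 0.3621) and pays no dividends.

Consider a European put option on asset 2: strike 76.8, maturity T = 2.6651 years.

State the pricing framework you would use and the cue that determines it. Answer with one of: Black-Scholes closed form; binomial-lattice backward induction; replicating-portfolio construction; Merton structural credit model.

framework: Black-Scholes closed form

Key observation: everything needed for the exact continuous-time valuation of the European put on asset 2 (strike 76.8) is given, and no feature rules the closed form out.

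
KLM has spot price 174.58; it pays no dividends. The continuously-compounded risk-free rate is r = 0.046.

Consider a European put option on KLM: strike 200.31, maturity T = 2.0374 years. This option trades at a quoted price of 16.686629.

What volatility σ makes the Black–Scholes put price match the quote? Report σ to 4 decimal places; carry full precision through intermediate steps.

sigma = 0.1221

At σ = 0.1221 the Black–Scholes value reproduces the quote:
σ√T = 0.1221·√2.0374 = 0.174283
d₁ = (ln(S/K) + (r+σ²/2)T) / (σ√T) = (ln(174.58/200.31) + (0.046+0.1221²/2)·2.0374) / 0.174283 = (-0.137483 + 0.108908) / 0.174283 = -0.163961
d₂ = d₁ − σ√T = -0.163961 − 0.174283 = -0.338243
e^{−rT} = 0.910537
N(−d₁) = 0.565119,  N(−d₂) = 0.632410
V = K·e^{−rT}·N(−d₂) − S·N(−d₁) = 115.345095 − 98.658467 = 16.686629 (the quoted price), and the Black–Scholes price is strictly increasing in σ, so σ is unique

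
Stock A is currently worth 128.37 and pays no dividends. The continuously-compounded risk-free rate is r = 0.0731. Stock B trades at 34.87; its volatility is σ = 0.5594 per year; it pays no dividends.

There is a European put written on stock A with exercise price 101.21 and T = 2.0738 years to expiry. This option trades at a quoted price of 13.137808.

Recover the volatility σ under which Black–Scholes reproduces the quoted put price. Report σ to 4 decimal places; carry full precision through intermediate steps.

sigma = 0.4896

At σ = 0.4896 the Black–Scholes value reproduces the quote:
σ√T = 0.4896·√2.0738 = 0.705058
d₁ = (ln(S/K) + (r+σ²/2)T) / (σ√T) = (ln(128.37/101.21) + (0.0731+0.4896²/2)·2.0738) / 0.705058 = (0.237719 + 0.400148) / 0.705058 = 0.904702
d₂ = d₁ − σ√T = 0.904702 − 0.705058 = 0.199644
e^{−rT} = 0.859336
N(−d₁) = 0.182812,  N(−d₂) = 0.420880
V = K·e^{−rT}·N(−d₂) − S·N(−d₁) = 36.605341 − 23.467533 = 13.137808 (equal to the quote); since ∂V/∂σ > 0 for all σ, the implied volatility is unique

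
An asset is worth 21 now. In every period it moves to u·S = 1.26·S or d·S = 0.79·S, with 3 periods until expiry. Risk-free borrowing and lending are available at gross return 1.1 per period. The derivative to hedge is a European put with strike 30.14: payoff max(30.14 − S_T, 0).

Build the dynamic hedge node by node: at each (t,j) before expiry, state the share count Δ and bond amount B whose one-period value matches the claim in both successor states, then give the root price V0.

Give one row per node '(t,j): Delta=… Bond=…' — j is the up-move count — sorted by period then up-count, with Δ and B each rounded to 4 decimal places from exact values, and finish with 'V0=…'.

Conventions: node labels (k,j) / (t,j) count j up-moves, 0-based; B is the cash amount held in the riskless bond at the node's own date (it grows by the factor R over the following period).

The replicating-portfolio and risk-neutral prices coincide; use p* = (1.1−0.79)/(1.26−0.79) = 0.6596 for the latter.
At maturity the claim pays: V(3,0)=19.7862, V(3,1)=13.6263, V(3,2)=3.8017, V(3,3)=0.0000
  t=2,j=0: stock 13.1061 → up 16.5137 (V=13.6263), down 10.3538 (V=19.7862). Price 14.2939; hedge Δ=-1.0000, bond B=27.4000.
  t=2,j=1: stock 20.9034 → up 26.3383 (V=3.8017), down 16.5137 (V=13.6263). Price 6.4966; hedge Δ=-1.0000, bond B=27.4000.
  t=2,j=2: stock 33.3396 → up 42.0079 (V=0.0000), down 26.3383 (V=3.8017). Price 1.1765; hedge Δ=-0.2426, bond B=9.2653.
  t=1,j=0: stock 16.5900 → up 20.9034 (V=6.4966), down 13.1061 (V=14.2939). Price 8.3191; hedge Δ=-1.0000, bond B=24.9091.
  t=1,j=1: stock 26.4600 → up 33.3396 (V=1.1765), down 20.9034 (V=6.4966). Price 2.7160; hedge Δ=-0.4278, bond B=14.0353.
  t=0,j=0: stock 21.0000 → up 26.4600 (V=2.7160), down 16.5900 (V=8.3191). Price 4.2031; hedge Δ=-0.5677, bond B=16.1246.
As a check, the time-0 holding Δ(0,0)·S0 + B(0,0) comes to 4.2031 — exactly V0.

(0,0): Delta=-0.5677 Bond=16.1246
(1,0): Delta=-1.0000 Bond=24.9091
(1,1): Delta=-0.4278 Bond=14.0353
(2,0): Delta=-1.0000 Bond=27.4000
(2,1): Delta=-1.0000 Bond=27.4000
(2,2): Delta=-0.2426 Bond=9.2653
V0=4.2031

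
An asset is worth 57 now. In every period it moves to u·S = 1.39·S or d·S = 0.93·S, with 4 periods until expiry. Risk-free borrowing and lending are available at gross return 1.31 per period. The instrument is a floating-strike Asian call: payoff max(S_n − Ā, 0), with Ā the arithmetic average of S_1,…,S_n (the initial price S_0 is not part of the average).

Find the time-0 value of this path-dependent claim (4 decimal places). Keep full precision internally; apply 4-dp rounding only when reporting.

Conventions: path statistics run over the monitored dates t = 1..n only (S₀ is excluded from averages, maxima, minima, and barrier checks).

Set p* = 0.8261 (from d < R < u); the path-dependent value is the discounted p*-expectation over all price paths.
Enumerate all 2^4 = 16 price paths (U = up ×1.39, D = down ×0.93); each path with k up-moves has probability p*^k·(1−p*)^(4−k).
DDDD: Ā=47.6992, payoff=0.0000, prob=0.000915
UDDD: Ā=71.2923, payoff=0.0000, prob=0.004345
DUDD: Ā=64.7373, payoff=0.0000, prob=0.004345
UUDD: Ā=96.7579, payoff=0.0000, prob=0.020640
DDUD: Ā=58.6411, payoff=5.0881, prob=0.004345
UDUD: Ā=87.6464, payoff=7.6048, prob=0.020640
DUUD: Ā=81.0914, payoff=14.1598, prob=0.020640
UUUD: Ā=121.2012, payoff=21.1635, prob=0.098041
DDDU: Ā=52.9717, payoff=10.7575, prob=0.004345
UDDU: Ā=79.1728, payoff=16.0784, prob=0.020640
DUDU: Ā=72.6178, payoff=22.6334, prob=0.020640
UUDU: Ā=108.5362, payoff=33.8284, prob=0.098041
DDUU: Ā=66.5216, payoff=28.7296, prob=0.020640
UDUU: Ā=99.4248, payoff=42.9399, prob=0.098041
DUUU: Ā=92.8698, payoff=49.4949, prob=0.098041
UUUU: Ā=138.8054, payoff=73.9762, prob=0.465697
Price = Σ prob·payoff / R^4 = 50.814467 / 2.944999 = 17.2545

price = 17.2545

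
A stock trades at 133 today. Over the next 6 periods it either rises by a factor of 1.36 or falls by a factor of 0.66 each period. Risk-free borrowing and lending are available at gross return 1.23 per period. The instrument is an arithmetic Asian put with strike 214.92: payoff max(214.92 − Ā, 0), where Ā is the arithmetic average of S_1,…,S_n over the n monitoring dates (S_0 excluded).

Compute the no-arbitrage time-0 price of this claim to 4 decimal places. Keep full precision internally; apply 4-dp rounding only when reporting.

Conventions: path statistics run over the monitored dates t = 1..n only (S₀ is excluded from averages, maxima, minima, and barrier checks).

price = 5.1734

No-arbitrage gives p* = (R−d)/(u−d) = 0.8143: enumerate every path, weight its payoff by its p*-probability, and discount by R^6.
Enumerate all 2^6 = 64 price paths (U = up ×1.36, D = down ×0.66); each path with k up-moves has probability p*^k·(1−p*)^(6−k).
DDDDDD: Ā=39.4729, payoff=175.4471, prob=0.000041
UDDDDD: Ā=81.3380, payoff=133.5820, prob=0.000180
DUDDDD: Ā=65.8213, payoff=149.0987, prob=0.000180
UUDDDD: Ā=135.6319, payoff=79.2881, prob=0.000789
DDUDDD: Ā=55.5803, payoff=159.3397, prob=0.000180
UDUDDD: Ā=114.5292, payoff=100.3908, prob=0.000789
DUUDDD: Ā=99.0125, payoff=115.9075, prob=0.000789
UUUDDD: Ā=204.0258, payoff=10.8942, prob=0.003458
DDDUDD: Ā=48.8213, payoff=166.0987, prob=0.000180
UDDUDD: Ā=100.6014, payoff=114.3186, prob=0.000789
DUDUDD: Ā=85.0848, payoff=129.8352, prob=0.000789
UUDUDD: Ā=175.3262, payoff=39.5938, prob=0.003458
DDUUDD: Ā=74.8438, payoff=140.0762, prob=0.000789
UDUUDD: Ā=154.2235, payoff=60.6965, prob=0.003458
DUUUDD: Ā=138.7069, payoff=76.2131, prob=0.003458
UUUUDD: Ā=285.8202, payoff=0.0000, prob=0.015163
DDDDUD: Ā=44.3603, payoff=170.5597, prob=0.000180
UDDDUD: Ā=91.4091, payoff=123.5109, prob=0.000789
DUDDUD: Ā=75.8925, payoff=139.0275, prob=0.000789
UUDDUD: Ā=156.3845, payoff=58.5355, prob=0.003458
DDUDUD: Ā=65.6515, payoff=149.2685, prob=0.000789
UDUDUD: Ā=135.2818, payoff=79.6382, prob=0.003458
DUUDUD: Ā=119.7651, payoff=95.1549, prob=0.003458
UUUDUD: Ā=246.7887, payoff=0.0000, prob=0.015163
DDDUUD: Ā=58.8924, payoff=156.0276, prob=0.000789
UDDUUD: Ā=121.3540, payoff=93.5660, prob=0.003458
DUDUUD: Ā=105.8374, payoff=109.0826, prob=0.003458
UUDUUD: Ā=218.0891, payoff=0.0000, prob=0.015163
DDUUUD: Ā=95.5964, payoff=119.3236, prob=0.003458
UDUUUD: Ā=196.9864, payoff=17.9336, prob=0.015163
DUUUUD: Ā=181.4698, payoff=33.4502, prob=0.015163
UUUUUD: Ā=373.9377, payoff=0.0000, prob=0.066486
DDDDDU: Ā=41.4161, payoff=173.5039, prob=0.000180
UDDDDU: Ā=85.3422, payoff=129.5778, prob=0.000789
DUDDDU: Ā=69.8255, payoff=145.0945, prob=0.000789
UUDDDU: Ā=143.8829, payoff=71.0371, prob=0.003458
DDUDDU: Ā=59.5845, payoff=155.3355, prob=0.000789
UDUDDU: Ā=122.7802, payoff=92.1398, prob=0.003458
DUUDDU: Ā=107.2636, payoff=107.6564, prob=0.003458
UUUDDU: Ā=221.0280, payoff=0.0000, prob=0.015163
DDDUDU: Ā=52.8255, payoff=162.0945, prob=0.000789
UDDUDU: Ā=108.8525, payoff=106.0675, prob=0.003458
DUDUDU: Ā=93.3358, payoff=121.5842, prob=0.003458
UUDUDU: Ā=192.3283, payoff=22.5917, prob=0.015163
DDUUDU: Ā=83.0948, payoff=131.8252, prob=0.003458
UDUUDU: Ā=171.2257, payoff=43.6943, prob=0.015163
DUUUDU: Ā=155.7090, payoff=59.2110, prob=0.015163
UUUUDU: Ā=320.8549, payoff=0.0000, prob=0.066486
DDDDUU: Ā=48.3645, payoff=166.5555, prob=0.000789
UDDDUU: Ā=99.6602, payoff=115.2598, prob=0.003458
DUDDUU: Ā=84.1435, payoff=130.7765, prob=0.003458
UUDDUU: Ā=173.3866, payoff=41.5334, prob=0.015163
DDUDUU: Ā=73.9025, payoff=141.0175, prob=0.003458
UDUDUU: Ā=152.2839, payoff=62.6361, prob=0.015163
DUUDUU: Ā=136.7672, payoff=78.1528, prob=0.015163
UUUDUU: Ā=281.8234, payoff=0.0000, prob=0.066486
DDDUUU: Ā=67.1434, payoff=147.7766, prob=0.003458
UDDUUU: Ā=138.3561, payoff=76.5639, prob=0.015163
DUDUUU: Ā=122.8395, payoff=92.0805, prob=0.015163
UUDUUU: Ā=253.1238, payoff=0.0000, prob=0.066486
DDUUUU: Ā=112.5985, payoff=102.3215, prob=0.015163
UDUUUU: Ā=232.0211, payoff=0.0000, prob=0.066486
DUUUUU: Ā=216.5044, payoff=0.0000, prob=0.066486
UUUUUU: Ā=446.1304, payoff=0.0000, prob=0.291515
Price = Σ prob·payoff / R^6 = 17.914413 / 3.462826 = 5.1734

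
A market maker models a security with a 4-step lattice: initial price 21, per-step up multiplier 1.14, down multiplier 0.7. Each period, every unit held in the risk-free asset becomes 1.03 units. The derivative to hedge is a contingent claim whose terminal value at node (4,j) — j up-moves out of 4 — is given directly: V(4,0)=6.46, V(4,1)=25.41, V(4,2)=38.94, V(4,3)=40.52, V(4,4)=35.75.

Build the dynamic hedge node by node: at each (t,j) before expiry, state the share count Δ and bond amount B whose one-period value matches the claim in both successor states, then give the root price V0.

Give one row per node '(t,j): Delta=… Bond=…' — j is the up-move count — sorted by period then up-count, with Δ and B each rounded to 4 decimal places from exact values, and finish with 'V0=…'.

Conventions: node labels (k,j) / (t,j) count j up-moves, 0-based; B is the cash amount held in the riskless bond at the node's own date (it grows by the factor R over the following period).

(0,0): Delta=0.0845 Bond=31.8429
(1,0): Delta=1.0415 Bond=18.7295
(1,1): Delta=-0.1114 Bond=37.4877
(2,0): Delta=3.1919 Bond=-2.8355
(2,1): Delta=0.6014 Bond=26.6670
(2,2): Delta=-0.2573 Bond=42.5941
(3,0): Delta=5.9792 Bond=-22.9978
(3,1): Delta=2.6213 Bond=3.7718
(3,2): Delta=0.1880 Bond=35.3654
(3,3): Delta=-0.3484 Bond=46.7074
V0=33.6169

Since d<R<u, set p* = (R−d)/(u−d) = 0.7500; price each node as the discounted p*-expectation of its children.
Terminal payoffs: V(4,0)=6.4600, V(4,1)=25.4100, V(4,2)=38.9400, V(4,3)=40.5200, V(4,4)=35.7500
Node (3,0) S=7.2030: V=(p*·25.4100+(1−p*)·6.4600)/1.03=20.0704; Δ=(25.4100−6.4600)/(8.2114−5.0421)=5.9792; B=V−Δ·S=-22.9978
Node (3,1) S=11.7306: V=(p*·38.9400+(1−p*)·25.4100)/1.03=34.5218; Δ=(38.9400−25.4100)/(13.3729−8.2114)=2.6213; B=V−Δ·S=3.7718
Node (3,2) S=19.1041: V=(p*·40.5200+(1−p*)·38.9400)/1.03=38.9563; Δ=(40.5200−38.9400)/(21.7787−13.3729)=0.1880; B=V−Δ·S=35.3654
Node (3,3) S=31.1124: V=(p*·35.7500+(1−p*)·40.5200)/1.03=35.8665; Δ=(35.7500−40.5200)/(35.4682−21.7787)=-0.3484; B=V−Δ·S=46.7074
Node (2,0) S=10.2900: V=(p*·34.5218+(1−p*)·20.0704)/1.03=30.0087; Δ=(34.5218−20.0704)/(11.7306−7.2030)=3.1919; B=V−Δ·S=-2.8355
Node (2,1) S=16.7580: V=(p*·38.9563+(1−p*)·34.5218)/1.03=36.7453; Δ=(38.9563−34.5218)/(19.1041−11.7306)=0.6014; B=V−Δ·S=26.6670
Node (2,2) S=27.2916: V=(p*·35.8665+(1−p*)·38.9563)/1.03=35.5718; Δ=(35.8665−38.9563)/(31.1124−19.1041)=-0.2573; B=V−Δ·S=42.5941
Node (1,0) S=14.7000: V=(p*·36.7453+(1−p*)·30.0087)/1.03=34.0400; Δ=(36.7453−30.0087)/(16.7580−10.2900)=1.0415; B=V−Δ·S=18.7295
Node (1,1) S=23.9400: V=(p*·35.5718+(1−p*)·36.7453)/1.03=34.8206; Δ=(35.5718−36.7453)/(27.2916−16.7580)=-0.1114; B=V−Δ·S=37.4877
Node (0,0) S=21.0000: V=(p*·34.8206+(1−p*)·34.0400)/1.03=33.6169; Δ=(34.8206−34.0400)/(23.9400−14.7000)=0.0845; B=V−Δ·S=31.8429
Verification: the root portfolio costs Δ(0,0)·S0 + B(0,0) = 33.6169, matching V0.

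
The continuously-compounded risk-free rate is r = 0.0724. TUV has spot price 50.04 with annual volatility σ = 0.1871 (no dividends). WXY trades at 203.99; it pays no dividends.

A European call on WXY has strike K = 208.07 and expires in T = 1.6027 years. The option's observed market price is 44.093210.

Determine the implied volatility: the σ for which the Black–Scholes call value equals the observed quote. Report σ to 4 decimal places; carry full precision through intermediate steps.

At σ = 0.3481 the Black–Scholes value reproduces the quote:
σ√T = 0.3481·√1.6027 = 0.440687
d₁ = (ln(S/K) + (r+σ²/2)T) / (σ√T) = (ln(203.99/208.07) + (0.0724+0.3481²/2)·1.6027) / 0.440687 = (-0.019804 + 0.213138) / 0.440687 = 0.438711
d₂ = d₁ − σ√T = 0.438711 − 0.440687 = -0.001976
e^{−rT} = 0.890444
N(d₁) = 0.669565,  N(d₂) = 0.499212
V = S·N(d₁) − K·e^{−rT}·N(d₂) = 136.584496 − 92.491286 = 44.093210 (the observed quote) — the price is monotone increasing in volatility, hence this σ is the only solution

sigma = 0.3481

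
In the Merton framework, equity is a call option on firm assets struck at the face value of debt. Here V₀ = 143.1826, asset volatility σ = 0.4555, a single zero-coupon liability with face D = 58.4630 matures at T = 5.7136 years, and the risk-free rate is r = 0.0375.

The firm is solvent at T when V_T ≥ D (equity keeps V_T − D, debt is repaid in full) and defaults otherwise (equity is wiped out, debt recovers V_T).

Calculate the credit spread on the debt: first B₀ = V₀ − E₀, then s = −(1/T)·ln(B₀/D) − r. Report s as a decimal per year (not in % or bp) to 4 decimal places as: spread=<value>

spread=0.0261

Work the structural quantities from V₀ = 143.1826 against face 58.4630:
d₁ = [ln(V₀/D) + (r + σ²/2)T] / (σ√T)
   = [ln(143.1826/58.4630) + (0.0375 + 0.5·0.4555²)·5.7136] / (0.4555·√5.7136)
   = [0.895727 + 0.806990] / 1.088788 = 1.563864
d₂ = d₁ − σ√T = 1.563864 − 1.088788 = 0.475076
N(d₁) = 0.941075,  N(d₂) = 0.682634,  e^(−rT) = 0.807139
E₀ = V₀·N(d₁) − D·e^(−rT)·N(d₂)
   = 143.1826·0.941075 − 58.4630·0.807139·0.682634 = 102.533664
B₀ = V₀ − E₀ = 143.1826 − 102.533664 = 40.648936
spread = −(1/T)·ln(B₀/D) − r = −(1/5.7136)·ln(40.648936/58.4630) − 0.0375 = 0.02610638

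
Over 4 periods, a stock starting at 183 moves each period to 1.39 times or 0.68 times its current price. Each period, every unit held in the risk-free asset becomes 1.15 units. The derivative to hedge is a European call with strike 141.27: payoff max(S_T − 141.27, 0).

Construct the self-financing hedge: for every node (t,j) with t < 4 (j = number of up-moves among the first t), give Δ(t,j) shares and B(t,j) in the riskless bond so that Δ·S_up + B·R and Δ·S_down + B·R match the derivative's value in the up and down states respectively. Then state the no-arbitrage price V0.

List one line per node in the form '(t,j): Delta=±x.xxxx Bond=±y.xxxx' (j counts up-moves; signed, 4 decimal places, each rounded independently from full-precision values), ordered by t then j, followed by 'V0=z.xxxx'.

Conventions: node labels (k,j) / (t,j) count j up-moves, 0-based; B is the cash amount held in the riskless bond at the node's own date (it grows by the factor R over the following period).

The replicating-portfolio and risk-neutral prices coincide; use p* = (1.15−0.68)/(1.39−0.68) = 0.6620 for the latter.
Payoffs at expiry: V(4,0)=0.0000, V(4,1)=0.0000, V(4,2)=22.2228, V(4,3)=192.9284, V(4,4)=541.8709
  t=3,j=0: stock 57.5411 → up 79.9821 (V=0.0000), down 39.1279 (V=0.0000). Price 0.0000; hedge Δ=0.0000, bond B=0.0000.
  t=3,j=1: stock 117.6207 → up 163.4928 (V=22.2228), down 79.9821 (V=0.0000). Price 12.7920; hedge Δ=0.2661, bond B=-18.5076.
  t=3,j=2: stock 240.4305 → up 334.1984 (V=192.9284), down 163.4928 (V=22.2228). Price 117.5870; hedge Δ=1.0000, bond B=-122.8435.
  t=3,j=3: stock 491.4683 → up 683.1409 (V=541.8709), down 334.1984 (V=192.9284). Price 368.6248; hedge Δ=1.0000, bond B=-122.8435.
  t=2,j=0: stock 84.6192 → up 117.6207 (V=12.7920), down 57.5411 (V=0.0000). Price 7.3634; hedge Δ=0.2129, bond B=-10.6535.
  t=2,j=1: stock 172.9716 → up 240.4305 (V=117.5870), down 117.6207 (V=12.7920). Price 71.4464; hedge Δ=0.8533, bond B=-76.1522.
  t=2,j=2: stock 353.5743 → up 491.4683 (V=368.6248), down 240.4305 (V=117.5870). Price 246.7539; hedge Δ=1.0000, bond B=-106.8204.
  t=1,j=0: stock 124.4400 → up 172.9716 (V=71.4464), down 84.6192 (V=7.3634). Price 43.2909; hedge Δ=0.7253, bond B=-46.9668.
  t=1,j=1: stock 254.3700 → up 353.5743 (V=246.7539), down 172.9716 (V=71.4464). Price 163.0391; hedge Δ=0.9707, bond B=-83.8728.
  t=0,j=0: stock 183.0000 → up 254.3700 (V=163.0391), down 124.4400 (V=43.2909). Price 106.5747; hedge Δ=0.9216, bond B=-62.0848.
Sanity check at the root: Δ(0,0)·S0 + B(0,0) reproduces V0 = 106.5747.

(0,0): Delta=0.9216 Bond=-62.0848
(1,0): Delta=0.7253 Bond=-46.9668
(1,1): Delta=0.9707 Bond=-83.8728
(2,0): Delta=0.2129 Bond=-10.6535
(2,1): Delta=0.8533 Bond=-76.1522
(2,2): Delta=1.0000 Bond=-106.8204
(3,0): Delta=0.0000 Bond=0.0000
(3,1): Delta=0.2661 Bond=-18.5076
(3,2): Delta=1.0000 Bond=-122.8435
(3,3): Delta=1.0000 Bond=-122.8435
V0=106.5747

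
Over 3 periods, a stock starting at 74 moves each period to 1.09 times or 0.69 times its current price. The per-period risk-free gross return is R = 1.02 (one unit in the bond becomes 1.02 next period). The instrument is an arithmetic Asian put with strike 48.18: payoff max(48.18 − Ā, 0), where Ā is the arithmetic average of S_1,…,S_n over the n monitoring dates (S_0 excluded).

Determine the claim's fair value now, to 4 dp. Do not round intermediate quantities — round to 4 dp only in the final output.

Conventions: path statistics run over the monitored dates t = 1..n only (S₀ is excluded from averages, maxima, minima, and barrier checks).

With p* = (R−d)/(u−d) = 0.8250, sum probability × payoff across the paths and divide by R^3.
Enumerate all 2^3 = 8 price paths (U = up ×1.09, D = down ×0.69); each path with k up-moves has probability p*^k·(1−p*)^(3−k).
DDD: Ā=36.8670, payoff=11.3130, prob=0.005359
UDD: Ā=58.2392, payoff=0.0000, prob=0.025266
DUD: Ā=48.3725, payoff=0.0000, prob=0.025266
UUD: Ā=76.4146, payoff=0.0000, prob=0.119109
DDU: Ā=41.5645, payoff=6.6155, prob=0.025266
UDU: Ā=65.6599, payoff=0.0000, prob=0.119109
DUU: Ā=55.7933, payoff=0.0000, prob=0.119109
UUU: Ā=88.1372, payoff=0.0000, prob=0.561516
Price = Σ prob·payoff / R^3 = 0.227774 / 1.061208 = 0.2146

price = 0.2146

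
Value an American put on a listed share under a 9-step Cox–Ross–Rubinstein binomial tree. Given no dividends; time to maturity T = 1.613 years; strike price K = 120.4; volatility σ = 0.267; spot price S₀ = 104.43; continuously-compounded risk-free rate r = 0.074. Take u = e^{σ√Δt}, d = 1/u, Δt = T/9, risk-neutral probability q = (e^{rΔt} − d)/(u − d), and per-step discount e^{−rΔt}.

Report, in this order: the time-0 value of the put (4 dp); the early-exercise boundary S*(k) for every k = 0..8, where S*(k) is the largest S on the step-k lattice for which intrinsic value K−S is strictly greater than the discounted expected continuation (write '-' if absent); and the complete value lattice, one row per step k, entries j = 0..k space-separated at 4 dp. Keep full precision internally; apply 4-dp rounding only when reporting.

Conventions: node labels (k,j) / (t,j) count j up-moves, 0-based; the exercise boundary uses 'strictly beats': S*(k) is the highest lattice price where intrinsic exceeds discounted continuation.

Δt=0.17922  u=1.11967  d=0.89312  q=0.53070  discount=0.98683
step 9 (expiry): payoffs max(K−S,0) = 82.6413 73.0635 61.0561 46.0029 27.1314 3.4729 0.0000 0.0000 0.0000 0.0000
step 8: (k=8,j=0): S=42.2772, K−S=78.1228, hold=76.5365 ⇒ V=78.1228 exercise | (k=8,j=1): S=53.0013, K−S=67.3987, hold=65.8125 ⇒ V=67.3987 exercise | (k=8,j=2): S=66.4456, K−S=53.9544, hold=52.3682 ⇒ V=53.9544 exercise | (k=8,j=3): S=83.3001, K−S=37.0999, hold=35.5136 ⇒ V=37.0999 exercise | (k=8,j=4): S=104.4300, K−S=15.9700, hold=14.3837 ⇒ V=15.9700 exercise | (k=8,j=5): S=130.9197, K−S=0.0000, hold=1.6084 ⇒ V=1.6084 continue | (k=8,j=6): S=164.1287, K−S=0.0000, hold=0.0000 ⇒ V=0.0000 continue | (k=8,j=7): S=205.7616, K−S=0.0000, hold=0.0000 ⇒ V=0.0000 continue | (k=8,j=8): S=257.9550, K−S=0.0000, hold=0.0000 ⇒ V=0.0000 continue  boundary S*=104.4300
step 7: (k=7,j=0): S=47.3365, K−S=73.0635, hold=71.4772 ⇒ V=73.0635 exercise | (k=7,j=1): S=59.3439, K−S=61.0561, hold=59.4698 ⇒ V=61.0561 exercise | (k=7,j=2): S=74.3971, K−S=46.0029, hold=44.4167 ⇒ V=46.0029 exercise | (k=7,j=3): S=93.2686, K−S=27.1314, hold=25.5451 ⇒ V=27.1314 exercise | (k=7,j=4): S=116.9271, K−S=3.4729, hold=8.2382 ⇒ V=8.2382 continue | (k=7,j=5): S=146.5868, K−S=0.0000, hold=0.7449 ⇒ V=0.7449 continue | (k=7,j=6): S=183.7699, K−S=0.0000, hold=0.0000 ⇒ V=0.0000 continue | (k=7,j=7): S=230.3849, K−S=0.0000, hold=0.0000 ⇒ V=0.0000 continue  boundary S*=93.2686
step 6: (k=6,j=0): S=53.0013, K−S=67.3987, hold=65.8125 ⇒ V=67.3987 exercise | (k=6,j=1): S=66.4456, K−S=53.9544, hold=52.3682 ⇒ V=53.9544 exercise | (k=6,j=2): S=83.3001, K−S=37.0999, hold=35.5136 ⇒ V=37.0999 exercise | (k=6,j=3): S=104.4300, K−S=15.9700, hold=16.8794 ⇒ V=16.8794 continue | (k=6,j=4): S=130.9197, K−S=0.0000, hold=4.2053 ⇒ V=4.2053 continue | (k=6,j=5): S=164.1287, K−S=0.0000, hold=0.3450 ⇒ V=0.3450 continue | (k=6,j=6): S=205.7616, K−S=0.0000, hold=0.0000 ⇒ V=0.0000 continue  boundary S*=83.3001
step 5: (k=5,j=0): S=59.3439, K−S=61.0561, hold=59.4698 ⇒ V=61.0561 exercise | (k=5,j=1): S=74.3971, K−S=46.0029, hold=44.4167 ⇒ V=46.0029 exercise | (k=5,j=2): S=93.2686, K−S=27.1314, hold=26.0214 ⇒ V=27.1314 exercise | (k=5,j=3): S=116.9271, K−S=3.4729, hold=10.0195 ⇒ V=10.0195 continue | (k=5,j=4): S=146.5868, K−S=0.0000, hold=2.1282 ⇒ V=2.1282 continue | (k=5,j=5): S=183.7699, K−S=0.0000, hold=0.1598 ⇒ V=0.1598 continue  boundary S*=93.2686
step 4: (k=4,j=0): S=66.4456, K−S=53.9544, hold=52.3682 ⇒ V=53.9544 exercise | (k=4,j=1): S=83.3001, K−S=37.0999, hold=35.5136 ⇒ V=37.0999 exercise | (k=4,j=2): S=104.4300, K−S=15.9700, hold=17.8122 ⇒ V=17.8122 continue | (k=4,j=3): S=130.9197, K−S=0.0000, hold=5.7547 ⇒ V=5.7547 continue | (k=4,j=4): S=164.1287, K−S=0.0000, hold=1.0693 ⇒ V=1.0693 continue  boundary S*=83.3001
step 3: (k=3,j=0): S=74.3971, K−S=46.0029, hold=44.4167 ⇒ V=46.0029 exercise | (k=3,j=1): S=93.2686, K−S=27.1314, hold=26.5099 ⇒ V=27.1314 exercise | (k=3,j=2): S=116.9271, K−S=3.4729, hold=11.2629 ⇒ V=11.2629 continue | (k=3,j=3): S=146.5868, K−S=0.0000, hold=3.2251 ⇒ V=3.2251 continue  boundary S*=93.2686
step 2: (k=2,j=0): S=83.3001, K−S=37.0999, hold=35.5136 ⇒ V=37.0999 exercise | (k=2,j=1): S=104.4300, K−S=15.9700, hold=18.4634 ⇒ V=18.4634 continue | (k=2,j=2): S=130.9197, K−S=0.0000, hold=6.9050 ⇒ V=6.9050 continue  boundary S*=83.3001
step 1: (k=1,j=0): S=93.2686, K−S=27.1314, hold=26.8510 ⇒ V=27.1314 exercise | (k=1,j=1): S=116.9271, K−S=3.4729, hold=12.1669 ⇒ V=12.1669 continue  boundary S*=93.2686
step 0: (k=0,j=0): S=104.4300, K−S=15.9700, hold=18.9369 ⇒ V=18.9369 continue  boundary S*=-

price = 18.9369
boundary = - 93.2686 83.3001 93.2686 83.3001 93.2686 83.3001 93.2686 104.4300
tree:
18.9369
27.1314 12.1669
37.0999 18.4634 6.9050
46.0029 27.1314 11.2629 3.2251
53.9544 37.0999 17.8122 5.7547 1.0693
61.0561 46.0029 27.1314 10.0195 2.1282 0.1598
67.3987 53.9544 37.0999 16.8794 4.2053 0.3450 0.0000
73.0635 61.0561 46.0029 27.1314 8.2382 0.7449 0.0000 0.0000
78.1228 67.3987 53.9544 37.0999 15.9700 1.6084 0.0000 0.0000 0.0000
82.6413 73.0635 61.0561 46.0029 27.1314 3.4729 0.0000 0.0000 0.0000 0.0000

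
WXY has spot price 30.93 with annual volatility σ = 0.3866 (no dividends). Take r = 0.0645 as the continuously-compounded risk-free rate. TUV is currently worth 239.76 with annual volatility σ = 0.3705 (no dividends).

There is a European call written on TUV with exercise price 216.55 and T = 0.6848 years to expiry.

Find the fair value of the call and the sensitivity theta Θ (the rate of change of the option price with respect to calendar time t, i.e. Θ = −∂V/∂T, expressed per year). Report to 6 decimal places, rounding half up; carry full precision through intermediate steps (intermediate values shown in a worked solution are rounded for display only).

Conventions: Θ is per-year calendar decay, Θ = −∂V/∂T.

σ√T = 0.3705·√0.6848 = 0.306599
d₁ = (ln(S/K) + (r+σ²/2)T) / (σ√T) = (ln(239.76/216.55) + (0.0645+0.3705²/2)·0.6848) / 0.306599 = (0.101817 + 0.091171) / 0.306599 = 0.629448
d₂ = d₁ − σ√T = 0.629448 − 0.306599 = 0.322850
e^{−rT} = 0.956792
N(d₁) = 0.735472,  N(d₂) = 0.626595
Call price V = S·N(d₁) − K·e^{−rT}·N(d₂) = 176.336803 − 129.826336 = 46.510467
φ(d₁) = (1/√(2π))·e^{−d₁²/2} = 0.327247
Θ = −S·φ(d₁)·σ/(2√T) − r·K·e^{−rT}·N(d₂) = −17.564198 − 8.373799 = -25.937996

price = 46.510467
Θ = -25.937996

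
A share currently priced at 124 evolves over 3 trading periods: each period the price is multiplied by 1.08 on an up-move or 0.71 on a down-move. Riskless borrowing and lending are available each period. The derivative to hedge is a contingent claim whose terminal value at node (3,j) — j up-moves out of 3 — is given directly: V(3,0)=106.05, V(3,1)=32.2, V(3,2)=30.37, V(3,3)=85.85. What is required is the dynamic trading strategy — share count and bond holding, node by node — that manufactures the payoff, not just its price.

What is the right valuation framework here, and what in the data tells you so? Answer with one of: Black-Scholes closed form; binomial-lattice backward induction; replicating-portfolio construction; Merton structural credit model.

Key observation: the task asks for the hedge itself — share and bond holdings at every node of the 3-period tree on spot 124 with factors 1.08/0.71 — which is exactly what the replicating-portfolio construction produces.

framework: replicating-portfolio construction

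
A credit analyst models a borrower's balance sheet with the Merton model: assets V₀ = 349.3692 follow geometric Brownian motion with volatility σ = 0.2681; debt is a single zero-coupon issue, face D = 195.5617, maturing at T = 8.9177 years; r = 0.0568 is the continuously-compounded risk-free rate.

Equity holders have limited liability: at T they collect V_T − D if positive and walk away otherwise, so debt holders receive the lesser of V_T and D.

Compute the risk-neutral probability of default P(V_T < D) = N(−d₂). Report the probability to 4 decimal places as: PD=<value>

Equity is a call on the firm's assets struck at D = 195.5617:
d₁ = [ln(V₀/D) + (r + σ²/2)T] / (σ√T)
   = [ln(349.3692/195.5617) + (0.0568 + 0.5·0.2681²)·8.9177] / (0.2681·√8.9177)
   = [0.580253 + 0.827017] / 0.800614 = 1.757738
d₂ = d₁ − σ√T = 1.757738 − 0.800614 = 0.957124
risk-neutral PD = N(−d₂) = N(-0.957124) = 0.169252

PD=0.1693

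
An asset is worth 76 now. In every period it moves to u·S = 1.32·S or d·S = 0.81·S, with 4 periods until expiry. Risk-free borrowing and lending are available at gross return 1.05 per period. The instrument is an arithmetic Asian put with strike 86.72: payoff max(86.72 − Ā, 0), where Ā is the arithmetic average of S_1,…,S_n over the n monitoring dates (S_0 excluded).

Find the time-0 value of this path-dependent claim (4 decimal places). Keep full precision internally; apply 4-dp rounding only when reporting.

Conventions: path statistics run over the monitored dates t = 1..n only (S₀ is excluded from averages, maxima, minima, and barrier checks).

price = 10.2117

With p* = (R−d)/(u−d) = 0.4706, sum probability × payoff across the paths and divide by R^4.
Enumerate all 2^4 = 16 price paths (U = up ×1.32, D = down ×0.81); each path with k up-moves has probability p*^k·(1−p*)^(4−k).
DDDD: Ā=46.1322, payoff=40.5878, prob=0.078555
UDDD: Ā=75.1783, payoff=11.5417, prob=0.069827
DUDD: Ā=65.4883, payoff=21.2317, prob=0.069827
UUDD: Ā=106.7217, payoff=0.0000, prob=0.062068
DDUD: Ā=57.6394, payoff=29.0806, prob=0.069827
UDUD: Ā=93.9309, payoff=0.0000, prob=0.062068
DUUD: Ā=84.2409, payoff=2.4791, prob=0.062068
UUUD: Ā=137.2815, payoff=0.0000, prob=0.055172
DDDU: Ā=51.2818, payoff=35.4382, prob=0.069827
UDDU: Ā=83.5704, payoff=3.1496, prob=0.062068
DUDU: Ā=73.8804, payoff=12.8396, prob=0.062068
UUDU: Ā=120.3976, payoff=0.0000, prob=0.055172
DDUU: Ā=66.0315, payoff=20.6885, prob=0.062068
UDUU: Ā=107.6068, payoff=0.0000, prob=0.055172
DUUU: Ā=97.9168, payoff=0.0000, prob=0.055172
UUUU: Ā=159.5682, payoff=0.0000, prob=0.049042
Price = Σ prob·payoff / R^4 = 12.412370 / 1.215506 = 10.2117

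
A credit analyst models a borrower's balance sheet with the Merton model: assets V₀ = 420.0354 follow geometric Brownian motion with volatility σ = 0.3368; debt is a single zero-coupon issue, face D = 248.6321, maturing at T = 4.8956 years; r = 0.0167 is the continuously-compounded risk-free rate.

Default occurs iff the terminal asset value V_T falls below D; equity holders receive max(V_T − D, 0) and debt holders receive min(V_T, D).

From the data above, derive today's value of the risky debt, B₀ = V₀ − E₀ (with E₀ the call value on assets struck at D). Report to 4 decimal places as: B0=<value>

B0=203.0642

With assets at 420.0354 and a single debt payment of 248.6321 at 4.8956 years:
d₁ = [ln(V₀/D) + (r + σ²/2)T] / (σ√T)
   = [ln(420.0354/248.6321) + (0.0167 + 0.5·0.3368²)·4.8956] / (0.3368·√4.8956)
   = [0.524365 + 0.359421] / 0.745204 = 1.185965
d₂ = d₁ − σ√T = 1.185965 − 0.745204 = 0.440761
N(d₁) = 0.882182,  N(d₂) = 0.670307,  e^(−rT) = 0.921496
E₀ = V₀·N(d₁) − D·e^(−rT)·N(d₂)
   = 420.0354·0.882182 − 248.6321·0.921496·0.670307 = 216.971206
B₀ = V₀ − E₀ = 420.0354 − 216.971206 = 203.064194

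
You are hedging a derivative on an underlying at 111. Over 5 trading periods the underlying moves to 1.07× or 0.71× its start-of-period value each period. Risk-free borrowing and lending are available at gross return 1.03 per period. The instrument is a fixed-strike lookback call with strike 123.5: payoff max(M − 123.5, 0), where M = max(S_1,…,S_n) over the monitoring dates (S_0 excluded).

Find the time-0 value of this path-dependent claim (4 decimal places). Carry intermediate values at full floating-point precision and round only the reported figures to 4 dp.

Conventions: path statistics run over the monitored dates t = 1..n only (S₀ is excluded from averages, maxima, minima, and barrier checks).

Risk-neutral up-probability p* = (R−d)/(u−d) = (1.03−0.71)/(1.07−0.71) = 0.8889; the claim prices as the p*-weighted sum of path payoffs discounted by R^5.
Enumerate all 2^5 = 32 price paths (U = up ×1.07, D = down ×0.71); each path with k up-moves has probability p*^k·(1−p*)^(5−k).
DDDDD: M=78.8100, payoff=0.0000, prob=0.000017
UDDDD: M=118.7700, payoff=0.0000, prob=0.000135
DUDDD: M=84.3267, payoff=0.0000, prob=0.000135
UUDDD: M=127.0839, payoff=3.5839, prob=0.001084
DDUDD: M=78.8100, payoff=0.0000, prob=0.000135
UDUDD: M=118.7700, payoff=0.0000, prob=0.001084
DUUDD: M=90.2296, payoff=0.0000, prob=0.001084
UUUDD: M=135.9798, payoff=12.4798, prob=0.008671
DDDUD: M=78.8100, payoff=0.0000, prob=0.000135
UDDUD: M=118.7700, payoff=0.0000, prob=0.001084
DUDUD: M=84.3267, payoff=0.0000, prob=0.001084
UUDUD: M=127.0839, payoff=3.5839, prob=0.008671
DDUUD: M=78.8100, payoff=0.0000, prob=0.001084
UDUUD: M=118.7700, payoff=0.0000, prob=0.008671
DUUUD: M=96.5456, payoff=0.0000, prob=0.008671
UUUUD: M=145.4984, payoff=21.9984, prob=0.069366
DDDDU: M=78.8100, payoff=0.0000, prob=0.000135
UDDDU: M=118.7700, payoff=0.0000, prob=0.001084
DUDDU: M=84.3267, payoff=0.0000, prob=0.001084
UUDDU: M=127.0839, payoff=3.5839, prob=0.008671
DDUDU: M=78.8100, payoff=0.0000, prob=0.001084
UDUDU: M=118.7700, payoff=0.0000, prob=0.008671
DUUDU: M=90.2296, payoff=0.0000, prob=0.008671
UUUDU: M=135.9798, payoff=12.4798, prob=0.069366
DDDUU: M=78.8100, payoff=0.0000, prob=0.001084
UDDUU: M=118.7700, payoff=0.0000, prob=0.008671
DUDUU: M=84.3267, payoff=0.0000, prob=0.008671
UUDUU: M=127.0839, payoff=3.5839, prob=0.069366
DDUUU: M=78.8100, payoff=0.0000, prob=0.008671
UDUUU: M=118.7700, payoff=0.0000, prob=0.069366
DUUUU: M=103.3038, payoff=0.0000, prob=0.069366
UUUUU: M=155.6832, payoff=32.1832, prob=0.554929
Price = Σ prob·payoff / R^5 = 20.673872 / 1.159274 = 17.8335

price = 17.8335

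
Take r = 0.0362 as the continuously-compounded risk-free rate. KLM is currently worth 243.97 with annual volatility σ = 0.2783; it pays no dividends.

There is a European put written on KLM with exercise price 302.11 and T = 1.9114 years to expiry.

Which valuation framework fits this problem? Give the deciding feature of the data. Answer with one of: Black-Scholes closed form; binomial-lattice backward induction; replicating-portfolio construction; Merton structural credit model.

framework: Black-Scholes closed form

Key observation: the strike-302.11 put on KLM is European-exercise on a continuously-modelled lognormal underlying, so its value is a single closed-form evaluation.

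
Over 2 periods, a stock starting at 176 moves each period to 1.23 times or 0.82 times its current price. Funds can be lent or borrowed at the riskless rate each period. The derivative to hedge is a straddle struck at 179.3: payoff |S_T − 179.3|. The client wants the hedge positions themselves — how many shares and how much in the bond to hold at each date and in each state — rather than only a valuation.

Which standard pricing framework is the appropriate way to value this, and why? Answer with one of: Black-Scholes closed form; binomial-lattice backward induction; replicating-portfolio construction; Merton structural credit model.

Key observation: the task asks for the hedge itself — share and bond holdings at every node of the 2-period tree on spot 176 with factors 1.23/0.82 — which is exactly what the replicating-portfolio construction produces.

framework: replicating-portfolio construction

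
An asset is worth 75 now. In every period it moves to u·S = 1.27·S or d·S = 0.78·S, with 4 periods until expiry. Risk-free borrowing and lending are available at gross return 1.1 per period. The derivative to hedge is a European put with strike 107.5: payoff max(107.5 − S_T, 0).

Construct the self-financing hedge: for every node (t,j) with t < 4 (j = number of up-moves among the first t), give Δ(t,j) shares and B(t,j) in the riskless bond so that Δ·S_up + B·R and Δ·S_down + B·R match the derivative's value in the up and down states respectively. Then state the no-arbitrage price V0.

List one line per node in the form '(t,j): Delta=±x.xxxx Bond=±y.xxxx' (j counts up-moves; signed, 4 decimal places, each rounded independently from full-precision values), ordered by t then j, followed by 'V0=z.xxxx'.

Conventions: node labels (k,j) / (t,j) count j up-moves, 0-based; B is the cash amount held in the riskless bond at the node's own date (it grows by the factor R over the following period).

(0,0): Delta=-0.4595 Bond=47.0227
(1,0): Delta=-0.8484 Bond=74.4770
(1,1): Delta=-0.3326 Bond=39.6380
(2,0): Delta=-1.0000 Bond=88.8430
(2,1): Delta=-0.7989 Bond=78.2494
(2,2): Delta=-0.1804 Bond=25.1952
(3,0): Delta=-1.0000 Bond=97.7273
(3,1): Delta=-1.0000 Bond=97.7273
(3,2): Delta=-0.7333 Bond=79.8836
(3,3): Delta=0.0000 Bond=0.0000
V0=12.5632

Under the risk-neutral measure, an up-move has probability p* = (R−d)/(u−d) = 0.6531 and values discount at R = 1.1.
Expiry values: V(4,0)=79.7387, V(4,1)=62.2989, V(4,2)=33.9034, V(4,3)=0.0000, V(4,4)=0.0000
(3,0): S=35.5914. Δ = (V_up−V_dn)/(S_up−S_dn) = (62.2989−79.7387)/(45.2011−27.7613) = -1.0000. V = [p*·62.2989 + (1−p*)·79.7387]/1.1 = 62.1359. B = V − Δ·S = 97.7273.
(3,1): S=57.9501. Δ = (V_up−V_dn)/(S_up−S_dn) = (33.9034−62.2989)/(73.5966−45.2011) = -1.0000. V = [p*·33.9034 + (1−p*)·62.2989]/1.1 = 39.7772. B = V − Δ·S = 97.7273.
(3,2): S=94.3547. Δ = (V_up−V_dn)/(S_up−S_dn) = (0.0000−33.9034)/(119.8304−73.5966) = -0.7333. V = [p*·0.0000 + (1−p*)·33.9034]/1.1 = 10.6931. B = V − Δ·S = 79.8836.
(3,3): S=153.6287. Δ = (V_up−V_dn)/(S_up−S_dn) = (0.0000−0.0000)/(195.1085−119.8304) = 0.0000. V = [p*·0.0000 + (1−p*)·0.0000]/1.1 = 0.0000. B = V − Δ·S = 0.0000.
(2,0): S=45.6300. Δ = (V_up−V_dn)/(S_up−S_dn) = (39.7772−62.1359)/(57.9501−35.5914) = -1.0000. V = [p*·39.7772 + (1−p*)·62.1359]/1.1 = 43.2130. B = V − Δ·S = 88.8430.
(2,1): S=74.2950. Δ = (V_up−V_dn)/(S_up−S_dn) = (10.6931−39.7772)/(94.3547−57.9501) = -0.7989. V = [p*·10.6931 + (1−p*)·39.7772]/1.1 = 18.8941. B = V − Δ·S = 78.2494.
(2,2): S=120.9675. Δ = (V_up−V_dn)/(S_up−S_dn) = (0.0000−10.6931)/(153.6287−94.3547) = -0.1804. V = [p*·0.0000 + (1−p*)·10.6931]/1.1 = 3.3726. B = V − Δ·S = 25.1952.
(1,0): S=58.5000. Δ = (V_up−V_dn)/(S_up−S_dn) = (18.8941−43.2130)/(74.2950−45.6300) = -0.8484. V = [p*·18.8941 + (1−p*)·43.2130]/1.1 = 24.8466. B = V − Δ·S = 74.4770.
(1,1): S=95.2500. Δ = (V_up−V_dn)/(S_up−S_dn) = (3.3726−18.8941)/(120.9675−74.2950) = -0.3326. V = [p*·3.3726 + (1−p*)·18.8941]/1.1 = 7.9614. B = V − Δ·S = 39.6380.
(0,0): S=75.0000. Δ = (V_up−V_dn)/(S_up−S_dn) = (7.9614−24.8466)/(95.2500−58.5000) = -0.4595. V = [p*·7.9614 + (1−p*)·24.8466]/1.1 = 12.5632. B = V − Δ·S = 47.0227.
As a check, the time-0 holding Δ(0,0)·S0 + B(0,0) comes to 12.5632 — exactly V0.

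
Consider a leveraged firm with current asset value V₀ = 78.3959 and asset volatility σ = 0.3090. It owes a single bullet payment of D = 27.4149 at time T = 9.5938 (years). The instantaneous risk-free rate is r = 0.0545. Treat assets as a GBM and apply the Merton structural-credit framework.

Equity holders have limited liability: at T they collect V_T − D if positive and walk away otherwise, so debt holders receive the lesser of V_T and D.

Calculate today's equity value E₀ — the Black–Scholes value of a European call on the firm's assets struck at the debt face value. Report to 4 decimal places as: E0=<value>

E0=62.8006

Work the structural quantities from V₀ = 78.3959 against face 27.4149:
d₁ = [ln(V₀/D) + (r + σ²/2)T] / (σ√T)
   = [ln(78.3959/27.4149) + (0.0545 + 0.5·0.3090²)·9.5938] / (0.3090·√9.5938)
   = [1.050685 + 0.980875] / 0.957092 = 2.122637
d₂ = d₁ − σ√T = 2.122637 − 0.957092 = 1.165545
N(d₁) = 0.983108,  N(d₂) = 0.878101,  e^(−rT) = 0.592821
E₀ = V₀·N(d₁) − D·e^(−rT)·N(d₂)
   = 78.3959·0.983108 − 27.4149·0.592821·0.878101 = 62.800610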